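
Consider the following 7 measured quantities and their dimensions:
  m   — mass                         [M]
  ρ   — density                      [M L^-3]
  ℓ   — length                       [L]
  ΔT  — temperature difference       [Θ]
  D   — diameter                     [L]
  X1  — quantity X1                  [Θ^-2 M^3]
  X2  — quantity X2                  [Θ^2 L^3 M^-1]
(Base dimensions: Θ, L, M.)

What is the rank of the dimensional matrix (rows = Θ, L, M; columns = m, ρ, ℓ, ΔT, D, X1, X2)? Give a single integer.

Write exponents as rows Θ,L,M / cols m,ρ,ℓ,ΔT,D,X1,X2:
  Θ: [ 0  0  0  1  0 -2  2]
  L: [ 0 -3  1  0  1  0  3]
  M: [ 1  1  0  0  0  3 -1]
RREF → pivots at {m,ρ,ΔT} ⇒ r = 3

3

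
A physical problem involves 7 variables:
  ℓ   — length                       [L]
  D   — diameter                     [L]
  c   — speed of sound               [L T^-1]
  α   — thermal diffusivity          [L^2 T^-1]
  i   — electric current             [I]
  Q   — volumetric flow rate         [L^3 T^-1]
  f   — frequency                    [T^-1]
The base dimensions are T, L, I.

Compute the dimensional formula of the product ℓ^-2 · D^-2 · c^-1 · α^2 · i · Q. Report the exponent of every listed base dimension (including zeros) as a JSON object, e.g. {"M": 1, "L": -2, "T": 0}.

Write exponents as rows T,L,I / cols ℓ,D,c,α,i,Q,f:
  T: [ 0  0 -1 -1  0 -1 -1]
  L: [ 1  1  1  2  0  3  0]
  I: [ 0  0  0  0  1  0  0]
  [T]: (-2)·0+(-2)·0+(-1)·-1+(2)·-1+(1)·0+(1)·-1 = -2
  [L]: (-2)·1+(-2)·1+(-1)·1+(2)·2+(1)·0+(1)·3 = 2
  [I]: (-2)·0+(-2)·0+(-1)·0+(2)·0+(1)·1+(1)·0 = 1
⇒ T^-2 L^2 I

{"T": -2, "L": 2, "I": 1}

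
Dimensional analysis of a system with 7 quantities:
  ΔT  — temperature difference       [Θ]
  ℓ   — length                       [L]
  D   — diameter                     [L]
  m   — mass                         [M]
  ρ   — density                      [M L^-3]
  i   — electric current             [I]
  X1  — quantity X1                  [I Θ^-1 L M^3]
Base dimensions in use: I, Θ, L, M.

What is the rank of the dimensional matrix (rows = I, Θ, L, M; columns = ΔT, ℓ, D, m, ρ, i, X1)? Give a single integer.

4

Dimensional matrix (I×Θ×L×M by ΔT×ℓ×D×m×ρ×i×X1):
  I: [ 0  0  0  0  0  1  1]
  Θ: [ 1  0  0  0  0  0 -1]
  L: [ 0  1  1  0 -3  0  1]
  M: [ 0  0  0  1  1  0  3]
Row reduction gives pivot columns ΔT,ℓ,m,i; rank = 4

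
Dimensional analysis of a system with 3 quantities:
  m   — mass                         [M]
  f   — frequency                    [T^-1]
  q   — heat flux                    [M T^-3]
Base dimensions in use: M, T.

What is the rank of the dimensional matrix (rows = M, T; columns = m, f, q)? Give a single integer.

Dimensional matrix (M×T by m×f×q):
  M: [ 1  0  1]
  T: [ 0 -1 -3]
Row reduction gives pivot columns m,f; rank = 2

2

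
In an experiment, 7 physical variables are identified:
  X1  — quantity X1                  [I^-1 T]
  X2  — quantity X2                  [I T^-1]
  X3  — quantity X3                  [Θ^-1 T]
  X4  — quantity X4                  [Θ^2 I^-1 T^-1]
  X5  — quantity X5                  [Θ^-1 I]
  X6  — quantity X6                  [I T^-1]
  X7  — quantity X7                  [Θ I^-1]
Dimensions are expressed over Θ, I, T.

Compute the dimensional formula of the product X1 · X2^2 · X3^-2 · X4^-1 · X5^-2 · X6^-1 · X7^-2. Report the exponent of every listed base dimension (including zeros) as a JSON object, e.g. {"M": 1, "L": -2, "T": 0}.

Dimensional matrix (Θ×I×T by X1×X2×X3×X4×X5×X6×X7):
  Θ: [ 0  0 -1  2 -1  0  1]
  I: [-1  1  0 -1  1  1 -1]
  T: [ 1 -1  1 -1  0 -1  0]
  [Θ]: (1)·0+(2)·0+(-2)·-1+(-1)·2+(-2)·-1+(-1)·0+(-2)·1 = 0
  [I]: (1)·-1+(2)·1+(-2)·0+(-1)·-1+(-2)·1+(-1)·1+(-2)·-1 = 1
  [T]: (1)·1+(2)·-1+(-2)·1+(-1)·-1+(-2)·0+(-1)·-1+(-2)·0 = -1
⇒ I T^-1

{"Θ": 0, "I": 1, "T": -1}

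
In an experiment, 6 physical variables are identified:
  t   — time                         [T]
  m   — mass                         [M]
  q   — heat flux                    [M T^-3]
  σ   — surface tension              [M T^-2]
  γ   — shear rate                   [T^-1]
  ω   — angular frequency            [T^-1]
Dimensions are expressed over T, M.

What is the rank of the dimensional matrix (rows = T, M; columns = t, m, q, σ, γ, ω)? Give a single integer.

Exponent matrix [T,M] × [t,m,q,σ,γ,ω]:
  T: [ 1  0 -3 -2 -1 -1]
  M: [ 0  1  1  1  0  0]
RREF → pivots at {t,m} ⇒ r = 2

2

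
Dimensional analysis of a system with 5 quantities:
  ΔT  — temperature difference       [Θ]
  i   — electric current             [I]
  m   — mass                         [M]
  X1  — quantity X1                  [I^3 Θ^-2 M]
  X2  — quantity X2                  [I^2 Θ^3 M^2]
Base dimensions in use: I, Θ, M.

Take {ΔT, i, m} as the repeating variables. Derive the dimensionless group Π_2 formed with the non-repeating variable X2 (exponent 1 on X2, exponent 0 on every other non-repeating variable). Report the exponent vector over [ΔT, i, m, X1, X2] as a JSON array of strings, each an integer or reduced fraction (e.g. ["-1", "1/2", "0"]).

Dimensional matrix (I×Θ×M by ΔT×i×m×X1×X2):
  I: [ 0  1  0  3  2]
  Θ: [ 1  0  0 -2  3]
  M: [ 0  0  1  1  2]
Echelon form has 3 nonzero rows (pivots: ΔT,i,m)
Pivot set = {ΔT,i,m}, free = {X1,X2}
RREF:
  r0: [   1    0    0   -2    3]
  r1: [   0    1    0    3    2]
  r2: [   0    0    1    1    2]
Fix exponent of X2 at 1, X1 at 0; solve each RREF row for its pivot's exponent:
  r0: exp(ΔT) + (3)·1 = 0 ⇒ exp(ΔT) = -3
  r1: exp(i) + (2)·1 = 0 ⇒ exp(i) = -2
  r2: exp(m) + (2)·1 = 0 ⇒ exp(m) = -2
Π_2 = ΔT^-3 · i^-2 · m^-2 · X2

["-3", "-2", "-2", "0", "1"]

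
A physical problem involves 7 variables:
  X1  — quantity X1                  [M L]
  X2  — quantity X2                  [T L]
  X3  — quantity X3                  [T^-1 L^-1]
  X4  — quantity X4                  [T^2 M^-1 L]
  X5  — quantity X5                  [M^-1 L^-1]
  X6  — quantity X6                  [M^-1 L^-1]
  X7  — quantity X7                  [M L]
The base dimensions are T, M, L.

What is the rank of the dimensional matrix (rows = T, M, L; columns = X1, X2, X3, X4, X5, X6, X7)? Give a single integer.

Exponent matrix [T,M,L] × [X1,X2,X3,X4,X5,X6,X7]:
  T: [ 0  1 -1  2  0  0  0]
  M: [ 1  0  0 -1 -1 -1  1]
  L: [ 1  1 -1  1 -1 -1  1]
RREF → pivots at {X1,X2} ⇒ r = 2

2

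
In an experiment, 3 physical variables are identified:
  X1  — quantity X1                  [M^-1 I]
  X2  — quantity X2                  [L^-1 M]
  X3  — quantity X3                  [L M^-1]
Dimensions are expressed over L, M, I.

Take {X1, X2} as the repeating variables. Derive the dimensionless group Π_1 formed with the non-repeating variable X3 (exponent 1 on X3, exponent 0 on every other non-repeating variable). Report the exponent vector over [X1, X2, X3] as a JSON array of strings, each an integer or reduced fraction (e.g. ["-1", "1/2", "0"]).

Dimensional matrix (L×M×I by X1×X2×X3):
  L: [ 0 -1  1]
  M: [-1  1 -1]
  I: [ 1  0  0]
RREF → pivots at {X1,X2} ⇒ r = 2
Repeat: X1,X2; free: X3
RREF:
  r0: [   1    0    0]
  r1: [   0    1   -1]
  r2: [   0    0    0]
Fix exponent of X3 at 1; solve each RREF row for its pivot's exponent:
  r0: exp(X1) + (0)·1 = 0 ⇒ exp(X1) = 0
  r1: exp(X2) + (-1)·1 = 0 ⇒ exp(X2) = 1
Π_1 = X2 · X3

["0", "1", "1"]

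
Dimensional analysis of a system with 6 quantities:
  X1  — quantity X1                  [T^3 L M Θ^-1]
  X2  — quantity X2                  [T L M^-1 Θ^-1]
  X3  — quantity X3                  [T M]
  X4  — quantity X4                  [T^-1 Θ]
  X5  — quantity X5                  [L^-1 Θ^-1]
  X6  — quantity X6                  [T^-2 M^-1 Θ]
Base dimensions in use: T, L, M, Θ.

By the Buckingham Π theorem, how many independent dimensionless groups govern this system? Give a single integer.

Exponent matrix [T,L,M,Θ] × [X1,X2,X3,X4,X5,X6]:
  T: [ 3  1  1 -1  0 -2]
  L: [ 1  1  0  0 -1  0]
  M: [ 1 -1  1  0  0 -1]
  Θ: [-1 -1  0  1 -1  1]
Row reduction gives pivot columns X1,X2,X4; rank = 3
6 vars − rank 3 = 3 Π groups

3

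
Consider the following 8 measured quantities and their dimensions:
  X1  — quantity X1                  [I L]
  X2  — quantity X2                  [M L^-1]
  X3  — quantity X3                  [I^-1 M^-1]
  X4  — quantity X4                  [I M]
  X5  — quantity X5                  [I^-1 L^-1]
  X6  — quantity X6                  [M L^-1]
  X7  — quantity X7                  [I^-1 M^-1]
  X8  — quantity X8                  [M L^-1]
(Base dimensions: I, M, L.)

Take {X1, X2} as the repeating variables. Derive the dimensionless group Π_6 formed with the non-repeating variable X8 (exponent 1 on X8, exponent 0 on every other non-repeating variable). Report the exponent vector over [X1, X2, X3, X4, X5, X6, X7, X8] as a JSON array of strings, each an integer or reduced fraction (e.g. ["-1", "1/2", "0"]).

Write exponents as rows I,M,L / cols X1,X2,X3,X4,X5,X6,X7,X8:
  I: [ 1  0 -1  1 -1  0 -1  0]
  M: [ 0  1 -1  1  0  1 -1  1]
  L: [ 1 -1  0  0 -1 -1  0 -1]
Row reduction gives pivot columns X1,X2; rank = 2
Pivot set = {X1,X2}, free = {X3,X4,X5,X6,X7,X8}
RREF:
  r0: [   1    0   -1    1   -1    0   -1    0]
  r1: [   0    1   -1    1    0    1   -1    1]
  r2: [   0    0    0    0    0    0    0    0]
Fix exponent of X8 at 1, X3 at 0, X4 at 0, X5 at 0, X6 at 0, X7 at 0; solve each RREF row for its pivot's exponent:
  r0: exp(X1) + (0)·1 = 0 ⇒ exp(X1) = 0
  r1: exp(X2) + (1)·1 = 0 ⇒ exp(X2) = -1
Π_6 = X2^-1 · X8

["0", "-1", "0", "0", "0", "0", "0", "1"]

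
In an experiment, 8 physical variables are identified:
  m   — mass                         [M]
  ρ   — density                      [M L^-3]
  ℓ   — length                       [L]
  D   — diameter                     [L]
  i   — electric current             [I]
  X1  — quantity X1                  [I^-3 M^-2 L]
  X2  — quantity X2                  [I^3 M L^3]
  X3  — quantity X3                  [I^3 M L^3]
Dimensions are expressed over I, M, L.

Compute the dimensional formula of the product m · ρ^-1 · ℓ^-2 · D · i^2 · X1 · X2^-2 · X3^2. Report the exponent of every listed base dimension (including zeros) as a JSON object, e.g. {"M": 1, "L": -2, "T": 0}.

Dimensional matrix (I×M×L by m×ρ×ℓ×D×i×X1×X2×X3):
  I: [ 0  0  0  0  1 -3  3  3]
  M: [ 1  1  0  0  0 -2  1  1]
  L: [ 0 -3  1  1  0  1  3  3]
  [I]: (1)·0+(-1)·0+(-2)·0+(1)·0+(2)·1+(1)·-3+(-2)·3+(2)·3 = -1
  [M]: (1)·1+(-1)·1+(-2)·0+(1)·0+(2)·0+(1)·-2+(-2)·1+(2)·1 = -2
  [L]: (1)·0+(-1)·-3+(-2)·1+(1)·1+(2)·0+(1)·1+(-2)·3+(2)·3 = 3
⇒ I^-1 M^-2 L^3

{"I": -1, "M": -2, "L": 3}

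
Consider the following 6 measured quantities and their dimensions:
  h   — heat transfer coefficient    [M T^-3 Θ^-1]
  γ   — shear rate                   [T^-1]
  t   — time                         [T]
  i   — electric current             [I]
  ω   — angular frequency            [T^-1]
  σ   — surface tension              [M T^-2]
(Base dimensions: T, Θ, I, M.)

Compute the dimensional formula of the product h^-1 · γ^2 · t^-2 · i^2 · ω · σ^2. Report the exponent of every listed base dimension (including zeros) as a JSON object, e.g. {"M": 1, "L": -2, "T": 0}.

Write exponents as rows T,Θ,I,M / cols h,γ,t,i,ω,σ:
  T: [-3 -1  1  0 -1 -2]
  Θ: [-1  0  0  0  0  0]
  I: [ 0  0  0  1  0  0]
  M: [ 1  0  0  0  0  1]
  [T]: (-1)·-3+(2)·-1+(-2)·1+(2)·0+(1)·-1+(2)·-2 = -6
  [Θ]: (-1)·-1+(2)·0+(-2)·0+(2)·0+(1)·0+(2)·0 = 1
  [I]: (-1)·0+(2)·0+(-2)·0+(2)·1+(1)·0+(2)·0 = 2
  [M]: (-1)·1+(2)·0+(-2)·0+(2)·0+(1)·0+(2)·1 = 1
⇒ T^-6 Θ I^2 M

{"T": -6, "Θ": 1, "I": 2, "M": 1}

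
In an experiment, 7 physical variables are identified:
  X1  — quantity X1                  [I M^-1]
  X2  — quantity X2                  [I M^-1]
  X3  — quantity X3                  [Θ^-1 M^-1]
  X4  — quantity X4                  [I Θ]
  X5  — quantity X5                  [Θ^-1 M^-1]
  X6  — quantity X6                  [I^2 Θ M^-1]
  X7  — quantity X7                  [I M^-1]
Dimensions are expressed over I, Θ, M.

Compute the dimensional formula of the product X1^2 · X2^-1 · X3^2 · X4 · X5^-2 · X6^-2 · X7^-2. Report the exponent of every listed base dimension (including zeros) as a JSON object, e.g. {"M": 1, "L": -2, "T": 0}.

Dimensional matrix (I×Θ×M by X1×X2×X3×X4×X5×X6×X7):
  I: [ 1  1  0  1  0  2  1]
  Θ: [ 0  0 -1  1 -1  1  0]
  M: [-1 -1 -1  0 -1 -1 -1]
  [I]: (2)·1+(-1)·1+(2)·0+(1)·1+(-2)·0+(-2)·2+(-2)·1 = -4
  [Θ]: (2)·0+(-1)·0+(2)·-1+(1)·1+(-2)·-1+(-2)·1+(-2)·0 = -1
  [M]: (2)·-1+(-1)·-1+(2)·-1+(1)·0+(-2)·-1+(-2)·-1+(-2)·-1 = 3
⇒ I^-4 Θ^-1 M^3

{"I": -4, "Θ": -1, "M": 3}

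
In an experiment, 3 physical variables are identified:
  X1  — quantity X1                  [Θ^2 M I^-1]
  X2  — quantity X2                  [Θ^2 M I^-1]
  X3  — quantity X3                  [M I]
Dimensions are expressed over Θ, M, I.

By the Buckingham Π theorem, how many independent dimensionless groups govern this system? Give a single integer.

1

Dimensional matrix (Θ×M×I by X1×X2×X3):
  Θ: [ 2  2  0]
  M: [ 1  1  1]
  I: [-1 -1  1]
Row reduction gives pivot columns X1,X3; rank = 2
n=3, r=2 ⇒ 1 dimensionless group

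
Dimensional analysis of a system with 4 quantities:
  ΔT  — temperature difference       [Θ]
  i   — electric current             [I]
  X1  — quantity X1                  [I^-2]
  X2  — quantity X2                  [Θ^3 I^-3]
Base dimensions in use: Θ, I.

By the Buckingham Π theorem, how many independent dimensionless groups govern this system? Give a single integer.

Dimensional matrix (Θ×I by ΔT×i×X1×X2):
  Θ: [ 1  0  0  3]
  I: [ 0  1 -2 -3]
RREF → pivots at {ΔT,i} ⇒ r = 2
n=4, r=2 ⇒ 2 dimensionless groups

2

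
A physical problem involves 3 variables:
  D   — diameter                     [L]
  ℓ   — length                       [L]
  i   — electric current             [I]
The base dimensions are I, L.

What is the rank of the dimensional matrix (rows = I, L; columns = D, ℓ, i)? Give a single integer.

2

Dimensional matrix (I×L by D×ℓ×i):
  I: [ 0  0  1]
  L: [ 1  1  0]
Row reduction gives pivot columns D,i; rank = 2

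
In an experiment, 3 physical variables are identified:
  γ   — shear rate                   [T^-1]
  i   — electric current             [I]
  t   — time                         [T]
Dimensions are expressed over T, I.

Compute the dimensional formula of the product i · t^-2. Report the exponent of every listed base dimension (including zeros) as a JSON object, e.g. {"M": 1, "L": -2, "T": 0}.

{"T": -2, "I": 1}

Dimensional matrix (T×I by γ×i×t):
  T: [-1  0  1]
  I: [ 0  1  0]
  [T]: (1)·0+(-2)·1 = -2
  [I]: (1)·1+(-2)·0 = 1
⇒ T^-2 I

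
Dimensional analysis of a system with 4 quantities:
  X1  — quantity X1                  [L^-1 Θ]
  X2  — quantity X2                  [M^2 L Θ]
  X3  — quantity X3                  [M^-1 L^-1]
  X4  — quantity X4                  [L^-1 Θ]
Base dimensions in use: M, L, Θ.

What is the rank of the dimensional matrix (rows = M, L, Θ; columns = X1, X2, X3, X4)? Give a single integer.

2

Exponent matrix [M,L,Θ] × [X1,X2,X3,X4]:
  M: [ 0  2 -1  0]
  L: [-1  1 -1 -1]
  Θ: [ 1  1  0  1]
RREF → pivots at {X1,X2} ⇒ r = 2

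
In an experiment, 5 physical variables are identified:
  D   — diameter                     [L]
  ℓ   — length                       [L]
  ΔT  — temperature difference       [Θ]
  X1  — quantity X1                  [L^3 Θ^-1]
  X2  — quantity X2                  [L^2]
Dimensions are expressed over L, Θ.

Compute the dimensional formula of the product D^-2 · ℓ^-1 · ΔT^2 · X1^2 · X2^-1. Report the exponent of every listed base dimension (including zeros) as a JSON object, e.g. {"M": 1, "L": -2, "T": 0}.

Write exponents as rows L,Θ / cols D,ℓ,ΔT,X1,X2:
  L: [ 1  1  0  3  2]
  Θ: [ 0  0  1 -1  0]
  [L]: (-2)·1+(-1)·1+(2)·0+(2)·3+(-1)·2 = 1
  [Θ]: (-2)·0+(-1)·0+(2)·1+(2)·-1+(-1)·0 = 0
⇒ L

{"L": 1, "Θ": 0}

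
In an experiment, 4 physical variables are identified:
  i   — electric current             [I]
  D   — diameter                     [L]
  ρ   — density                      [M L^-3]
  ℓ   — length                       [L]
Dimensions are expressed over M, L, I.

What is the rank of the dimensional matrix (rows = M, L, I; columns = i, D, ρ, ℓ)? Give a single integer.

3

Write exponents as rows M,L,I / cols i,D,ρ,ℓ:
  M: [ 0  0  1  0]
  L: [ 0  1 -3  1]
  I: [ 1  0  0  0]
Echelon form has 3 nonzero rows (pivots: i,D,ρ)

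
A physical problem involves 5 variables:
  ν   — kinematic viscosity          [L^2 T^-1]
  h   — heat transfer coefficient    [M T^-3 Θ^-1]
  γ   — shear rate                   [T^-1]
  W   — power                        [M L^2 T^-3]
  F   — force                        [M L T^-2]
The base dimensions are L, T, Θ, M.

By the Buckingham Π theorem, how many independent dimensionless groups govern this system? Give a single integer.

1

Dimensional matrix (L×T×Θ×M by ν×h×γ×W×F):
  L: [ 2  0  0  2  1]
  T: [-1 -3 -1 -3 -2]
  Θ: [ 0 -1  0  0  0]
  M: [ 0  1  0  1  1]
Row reduction gives pivot columns ν,h,γ,W; rank = 4
n=5, r=4 ⇒ 1 dimensionless group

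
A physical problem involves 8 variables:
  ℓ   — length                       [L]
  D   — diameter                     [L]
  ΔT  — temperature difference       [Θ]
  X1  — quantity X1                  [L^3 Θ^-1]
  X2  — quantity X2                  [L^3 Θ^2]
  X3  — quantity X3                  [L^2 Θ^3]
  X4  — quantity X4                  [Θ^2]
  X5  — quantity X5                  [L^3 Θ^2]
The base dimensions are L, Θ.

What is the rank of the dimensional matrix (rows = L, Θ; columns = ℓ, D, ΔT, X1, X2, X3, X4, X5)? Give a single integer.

Dimensional matrix (L×Θ by ℓ×D×ΔT×X1×X2×X3×X4×X5):
  L: [ 1  1  0  3  3  2  0  3]
  Θ: [ 0  0  1 -1  2  3  2  2]
Echelon form has 2 nonzero rows (pivots: ℓ,ΔT)

2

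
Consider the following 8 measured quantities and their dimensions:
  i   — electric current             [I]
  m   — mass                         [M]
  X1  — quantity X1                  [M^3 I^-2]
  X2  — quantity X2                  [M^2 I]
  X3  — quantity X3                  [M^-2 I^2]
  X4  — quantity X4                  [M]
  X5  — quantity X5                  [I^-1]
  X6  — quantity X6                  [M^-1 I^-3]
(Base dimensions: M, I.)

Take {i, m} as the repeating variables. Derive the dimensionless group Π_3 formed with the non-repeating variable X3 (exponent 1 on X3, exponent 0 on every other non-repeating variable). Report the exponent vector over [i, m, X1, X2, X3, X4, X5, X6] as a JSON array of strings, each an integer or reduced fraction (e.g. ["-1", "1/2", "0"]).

["-2", "2", "0", "0", "1", "0", "0", "0"]

Dimensional matrix (M×I by i×m×X1×X2×X3×X4×X5×X6):
  M: [ 0  1  3  2 -2  1  0 -1]
  I: [ 1  0 -2  1  2  0 -1 -3]
Echelon form has 2 nonzero rows (pivots: i,m)
Pivot set = {i,m}, free = {X1,X2,X3,X4,X5,X6}
RREF:
  r0: [   1    0   -2    1    2    0   -1   -3]
  r1: [   0    1    3    2   -2    1    0   -1]
Fix exponent of X3 at 1, X1 at 0, X2 at 0, X4 at 0, X5 at 0, X6 at 0; solve each RREF row for its pivot's exponent:
  r0: exp(i) + (2)·1 = 0 ⇒ exp(i) = -2
  r1: exp(m) + (-2)·1 = 0 ⇒ exp(m) = 2
Π_3 = i^-2 · m^2 · X3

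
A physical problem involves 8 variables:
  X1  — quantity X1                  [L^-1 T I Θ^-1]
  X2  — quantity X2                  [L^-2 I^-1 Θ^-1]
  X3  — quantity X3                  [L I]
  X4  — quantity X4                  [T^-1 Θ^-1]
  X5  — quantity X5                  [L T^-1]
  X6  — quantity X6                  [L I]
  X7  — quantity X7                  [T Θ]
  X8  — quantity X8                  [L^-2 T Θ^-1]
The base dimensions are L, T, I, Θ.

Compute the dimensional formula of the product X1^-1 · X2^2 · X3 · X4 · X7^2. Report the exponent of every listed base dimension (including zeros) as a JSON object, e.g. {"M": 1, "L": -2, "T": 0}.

{"L": -2, "T": 0, "I": -2, "Θ": 0}

Dimensional matrix (L×T×I×Θ by X1×X2×X3×X4×X5×X6×X7×X8):
  L: [-1 -2  1  0  1  1  0 -2]
  T: [ 1  0  0 -1 -1  0  1  1]
  I: [ 1 -1  1  0  0  1  0  0]
  Θ: [-1 -1  0 -1  0  0  1 -1]
  [L]: (-1)·-1+(2)·-2+(1)·1+(1)·0+(2)·0 = -2
  [T]: (-1)·1+(2)·0+(1)·0+(1)·-1+(2)·1 = 0
  [I]: (-1)·1+(2)·-1+(1)·1+(1)·0+(2)·0 = -2
  [Θ]: (-1)·-1+(2)·-1+(1)·0+(1)·-1+(2)·1 = 0
⇒ L^-2 I^-2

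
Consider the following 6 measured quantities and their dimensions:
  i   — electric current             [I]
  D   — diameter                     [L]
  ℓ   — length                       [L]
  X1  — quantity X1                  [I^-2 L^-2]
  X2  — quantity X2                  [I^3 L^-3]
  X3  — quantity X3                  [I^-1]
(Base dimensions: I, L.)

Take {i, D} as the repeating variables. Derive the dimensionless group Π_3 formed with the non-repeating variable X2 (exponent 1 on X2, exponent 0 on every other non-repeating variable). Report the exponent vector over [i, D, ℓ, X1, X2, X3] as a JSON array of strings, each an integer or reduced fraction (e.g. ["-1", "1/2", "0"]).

["-3", "3", "0", "0", "1", "0"]

Dimensional matrix (I×L by i×D×ℓ×X1×X2×X3):
  I: [ 1  0  0 -2  3 -1]
  L: [ 0  1  1 -2 -3  0]
Row reduction gives pivot columns i,D; rank = 2
Repeat: i,D; free: ℓ,X1,X2,X3
RREF:
  r0: [   1    0    0   -2    3   -1]
  r1: [   0    1    1   -2   -3    0]
Fix exponent of X2 at 1, ℓ at 0, X1 at 0, X3 at 0; solve each RREF row for its pivot's exponent:
  r0: exp(i) + (3)·1 = 0 ⇒ exp(i) = -3
  r1: exp(D) + (-3)·1 = 0 ⇒ exp(D) = 3
Π_3 = i^-3 · D^3 · X2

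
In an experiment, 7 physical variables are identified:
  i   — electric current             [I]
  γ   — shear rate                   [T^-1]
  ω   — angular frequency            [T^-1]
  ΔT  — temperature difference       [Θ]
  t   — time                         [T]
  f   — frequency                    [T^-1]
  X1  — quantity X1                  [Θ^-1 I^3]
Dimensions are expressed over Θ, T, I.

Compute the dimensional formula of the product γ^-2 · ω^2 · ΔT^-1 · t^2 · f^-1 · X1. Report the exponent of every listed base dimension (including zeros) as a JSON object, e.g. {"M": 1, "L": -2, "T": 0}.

Exponent matrix [Θ,T,I] × [i,γ,ω,ΔT,t,f,X1]:
  Θ: [ 0  0  0  1  0  0 -1]
  T: [ 0 -1 -1  0  1 -1  0]
  I: [ 1  0  0  0  0  0  3]
  [Θ]: (-2)·0+(2)·0+(-1)·1+(2)·0+(-1)·0+(1)·-1 = -2
  [T]: (-2)·-1+(2)·-1+(-1)·0+(2)·1+(-1)·-1+(1)·0 = 3
  [I]: (-2)·0+(2)·0+(-1)·0+(2)·0+(-1)·0+(1)·3 = 3
⇒ Θ^-2 T^3 I^3

{"Θ": -2, "T": 3, "I": 3}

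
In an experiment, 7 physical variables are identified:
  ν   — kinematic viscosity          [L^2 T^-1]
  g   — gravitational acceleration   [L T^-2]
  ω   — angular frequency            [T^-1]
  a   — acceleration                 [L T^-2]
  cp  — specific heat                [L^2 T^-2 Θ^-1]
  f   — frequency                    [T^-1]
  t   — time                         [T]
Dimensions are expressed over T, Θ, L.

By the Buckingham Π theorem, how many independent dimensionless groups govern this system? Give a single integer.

Exponent matrix [T,Θ,L] × [ν,g,ω,a,cp,f,t]:
  T: [-1 -2 -1 -2 -2 -1  1]
  Θ: [ 0  0  0  0 -1  0  0]
  L: [ 2  1  0  1  2  0  0]
Echelon form has 3 nonzero rows (pivots: ν,g,cp)
7 vars − rank 3 = 4 Π groups

4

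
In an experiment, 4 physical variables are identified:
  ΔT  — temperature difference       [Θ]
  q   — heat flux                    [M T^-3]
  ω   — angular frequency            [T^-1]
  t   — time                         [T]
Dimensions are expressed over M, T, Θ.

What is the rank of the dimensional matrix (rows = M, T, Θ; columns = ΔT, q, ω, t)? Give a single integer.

Dimensional matrix (M×T×Θ by ΔT×q×ω×t):
  M: [ 0  1  0  0]
  T: [ 0 -3 -1  1]
  Θ: [ 1  0  0  0]
Echelon form has 3 nonzero rows (pivots: ΔT,q,ω)

3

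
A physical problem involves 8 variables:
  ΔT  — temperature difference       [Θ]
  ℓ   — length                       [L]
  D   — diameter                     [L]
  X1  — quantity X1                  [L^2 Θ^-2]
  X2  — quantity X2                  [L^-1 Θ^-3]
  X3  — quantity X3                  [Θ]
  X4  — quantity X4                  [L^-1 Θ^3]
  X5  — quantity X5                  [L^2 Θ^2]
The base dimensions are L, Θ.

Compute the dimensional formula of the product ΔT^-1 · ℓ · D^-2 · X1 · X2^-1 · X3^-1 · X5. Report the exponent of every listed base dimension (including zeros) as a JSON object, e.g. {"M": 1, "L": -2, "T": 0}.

{"L": 4, "Θ": 1}

Exponent matrix [L,Θ] × [ΔT,ℓ,D,X1,X2,X3,X4,X5]:
  L: [ 0  1  1  2 -1  0 -1  2]
  Θ: [ 1  0  0 -2 -3  1  3  2]
  [L]: (-1)·0+(1)·1+(-2)·1+(1)·2+(-1)·-1+(-1)·0+(1)·2 = 4
  [Θ]: (-1)·1+(1)·0+(-2)·0+(1)·-2+(-1)·-3+(-1)·1+(1)·2 = 1
⇒ L^4 Θ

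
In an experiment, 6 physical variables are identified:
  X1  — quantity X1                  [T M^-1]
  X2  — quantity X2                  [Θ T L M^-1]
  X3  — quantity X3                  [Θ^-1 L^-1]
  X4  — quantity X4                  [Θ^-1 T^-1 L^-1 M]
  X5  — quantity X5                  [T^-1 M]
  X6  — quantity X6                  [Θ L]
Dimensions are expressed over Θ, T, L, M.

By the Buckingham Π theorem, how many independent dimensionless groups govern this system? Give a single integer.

Dimensional matrix (Θ×T×L×M by X1×X2×X3×X4×X5×X6):
  Θ: [ 0  1 -1 -1  0  1]
  T: [ 1  1  0 -1 -1  0]
  L: [ 0  1 -1 -1  0  1]
  M: [-1 -1  0  1  1  0]
Echelon form has 2 nonzero rows (pivots: X1,X2)
6 vars − rank 2 = 4 Π groups

4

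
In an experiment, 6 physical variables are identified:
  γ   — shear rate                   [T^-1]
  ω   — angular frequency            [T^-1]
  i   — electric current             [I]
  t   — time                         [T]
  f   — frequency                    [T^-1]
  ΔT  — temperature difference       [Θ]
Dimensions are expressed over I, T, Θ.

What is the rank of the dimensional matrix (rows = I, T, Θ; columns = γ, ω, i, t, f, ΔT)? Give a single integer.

Write exponents as rows I,T,Θ / cols γ,ω,i,t,f,ΔT:
  I: [ 0  0  1  0  0  0]
  T: [-1 -1  0  1 -1  0]
  Θ: [ 0  0  0  0  0  1]
Echelon form has 3 nonzero rows (pivots: γ,i,ΔT)

3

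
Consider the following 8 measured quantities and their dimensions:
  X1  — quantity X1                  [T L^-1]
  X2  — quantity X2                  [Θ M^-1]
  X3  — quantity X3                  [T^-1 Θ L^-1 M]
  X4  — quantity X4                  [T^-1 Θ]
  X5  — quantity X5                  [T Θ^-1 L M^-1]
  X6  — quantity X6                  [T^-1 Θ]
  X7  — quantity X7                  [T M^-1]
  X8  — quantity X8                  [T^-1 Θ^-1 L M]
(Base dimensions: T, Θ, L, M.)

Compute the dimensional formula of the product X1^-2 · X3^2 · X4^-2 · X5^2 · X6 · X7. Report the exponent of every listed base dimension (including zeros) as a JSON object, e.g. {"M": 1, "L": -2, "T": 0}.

Write exponents as rows T,Θ,L,M / cols X1,X2,X3,X4,X5,X6,X7,X8:
  T: [ 1  0 -1 -1  1 -1  1 -1]
  Θ: [ 0  1  1  1 -1  1  0 -1]
  L: [-1  0 -1  0  1  0  0  1]
  M: [ 0 -1  1  0 -1  0 -1  1]
  [T]: (-2)·1+(2)·-1+(-2)·-1+(2)·1+(1)·-1+(1)·1 = 0
  [Θ]: (-2)·0+(2)·1+(-2)·1+(2)·-1+(1)·1+(1)·0 = -1
  [L]: (-2)·-1+(2)·-1+(-2)·0+(2)·1+(1)·0+(1)·0 = 2
  [M]: (-2)·0+(2)·1+(-2)·0+(2)·-1+(1)·0+(1)·-1 = -1
⇒ Θ^-1 L^2 M^-1

{"T": 0, "Θ": -1, "L": 2, "M": -1}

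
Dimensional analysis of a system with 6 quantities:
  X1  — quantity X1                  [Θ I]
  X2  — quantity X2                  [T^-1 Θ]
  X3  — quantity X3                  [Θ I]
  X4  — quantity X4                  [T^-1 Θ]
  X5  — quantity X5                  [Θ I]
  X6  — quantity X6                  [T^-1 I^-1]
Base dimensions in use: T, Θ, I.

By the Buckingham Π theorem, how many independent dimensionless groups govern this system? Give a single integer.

4

Write exponents as rows T,Θ,I / cols X1,X2,X3,X4,X5,X6:
  T: [ 0 -1  0 -1  0 -1]
  Θ: [ 1  1  1  1  1  0]
  I: [ 1  0  1  0  1 -1]
RREF → pivots at {X1,X2} ⇒ r = 2
Π count = n − r = 6 − 2 = 4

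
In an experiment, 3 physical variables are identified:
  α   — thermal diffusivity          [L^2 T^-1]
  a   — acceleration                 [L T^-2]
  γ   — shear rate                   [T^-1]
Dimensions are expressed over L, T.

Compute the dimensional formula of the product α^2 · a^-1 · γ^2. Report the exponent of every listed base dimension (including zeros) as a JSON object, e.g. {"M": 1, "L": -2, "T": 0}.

Write exponents as rows L,T / cols α,a,γ:
  L: [ 2  1  0]
  T: [-1 -2 -1]
  [L]: (2)·2+(-1)·1+(2)·0 = 3
  [T]: (2)·-1+(-1)·-2+(2)·-1 = -2
⇒ L^3 T^-2

{"L": 3, "T": -2}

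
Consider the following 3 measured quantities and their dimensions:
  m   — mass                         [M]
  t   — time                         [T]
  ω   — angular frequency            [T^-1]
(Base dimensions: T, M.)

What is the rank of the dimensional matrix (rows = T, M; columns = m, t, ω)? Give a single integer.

2

Dimensional matrix (T×M by m×t×ω):
  T: [ 0  1 -1]
  M: [ 1  0  0]
RREF → pivots at {m,t} ⇒ r = 2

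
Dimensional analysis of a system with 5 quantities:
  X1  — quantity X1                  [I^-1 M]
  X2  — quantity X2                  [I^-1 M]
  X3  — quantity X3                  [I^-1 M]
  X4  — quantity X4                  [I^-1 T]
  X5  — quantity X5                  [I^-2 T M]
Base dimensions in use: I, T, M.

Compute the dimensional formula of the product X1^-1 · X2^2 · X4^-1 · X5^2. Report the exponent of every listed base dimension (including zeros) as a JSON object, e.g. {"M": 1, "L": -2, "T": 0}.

Exponent matrix [I,T,M] × [X1,X2,X3,X4,X5]:
  I: [-1 -1 -1 -1 -2]
  T: [ 0  0  0  1  1]
  M: [ 1  1  1  0  1]
  [I]: (-1)·-1+(2)·-1+(-1)·-1+(2)·-2 = -4
  [T]: (-1)·0+(2)·0+(-1)·1+(2)·1 = 1
  [M]: (-1)·1+(2)·1+(-1)·0+(2)·1 = 3
⇒ I^-4 T M^3

{"I": -4, "T": 1, "M": 3}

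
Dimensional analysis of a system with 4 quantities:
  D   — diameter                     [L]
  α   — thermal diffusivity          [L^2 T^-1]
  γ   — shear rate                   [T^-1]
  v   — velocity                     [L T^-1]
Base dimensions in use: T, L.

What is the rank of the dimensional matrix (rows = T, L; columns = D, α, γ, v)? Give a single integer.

2

Dimensional matrix (T×L by D×α×γ×v):
  T: [ 0 -1 -1 -1]
  L: [ 1  2  0  1]
RREF → pivots at {D,α} ⇒ r = 2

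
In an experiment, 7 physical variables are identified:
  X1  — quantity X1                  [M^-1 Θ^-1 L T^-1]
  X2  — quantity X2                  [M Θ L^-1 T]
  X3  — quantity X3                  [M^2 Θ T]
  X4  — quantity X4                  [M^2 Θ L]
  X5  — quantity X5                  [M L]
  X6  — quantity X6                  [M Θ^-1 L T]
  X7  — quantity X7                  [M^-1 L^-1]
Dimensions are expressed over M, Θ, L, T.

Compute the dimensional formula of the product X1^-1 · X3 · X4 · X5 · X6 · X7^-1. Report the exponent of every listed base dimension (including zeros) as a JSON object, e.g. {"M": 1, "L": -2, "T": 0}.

Exponent matrix [M,Θ,L,T] × [X1,X2,X3,X4,X5,X6,X7]:
  M: [-1  1  2  2  1  1 -1]
  Θ: [-1  1  1  1  0 -1  0]
  L: [ 1 -1  0  1  1  1 -1]
  T: [-1  1  1  0  0  1  0]
  [M]: (-1)·-1+(1)·2+(1)·2+(1)·1+(1)·1+(-1)·-1 = 8
  [Θ]: (-1)·-1+(1)·1+(1)·1+(1)·0+(1)·-1+(-1)·0 = 2
  [L]: (-1)·1+(1)·0+(1)·1+(1)·1+(1)·1+(-1)·-1 = 3
  [T]: (-1)·-1+(1)·1+(1)·0+(1)·0+(1)·1+(-1)·0 = 3
⇒ M^8 Θ^2 L^3 T^3

{"M": 8, "Θ": 2, "L": 3, "T": 3}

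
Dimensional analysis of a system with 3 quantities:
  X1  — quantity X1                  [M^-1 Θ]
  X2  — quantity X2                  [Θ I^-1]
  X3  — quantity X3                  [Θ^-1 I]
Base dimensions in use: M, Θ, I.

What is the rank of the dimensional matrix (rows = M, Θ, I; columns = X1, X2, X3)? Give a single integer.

Exponent matrix [M,Θ,I] × [X1,X2,X3]:
  M: [-1  0  0]
  Θ: [ 1  1 -1]
  I: [ 0 -1  1]
RREF → pivots at {X1,X2} ⇒ r = 2

2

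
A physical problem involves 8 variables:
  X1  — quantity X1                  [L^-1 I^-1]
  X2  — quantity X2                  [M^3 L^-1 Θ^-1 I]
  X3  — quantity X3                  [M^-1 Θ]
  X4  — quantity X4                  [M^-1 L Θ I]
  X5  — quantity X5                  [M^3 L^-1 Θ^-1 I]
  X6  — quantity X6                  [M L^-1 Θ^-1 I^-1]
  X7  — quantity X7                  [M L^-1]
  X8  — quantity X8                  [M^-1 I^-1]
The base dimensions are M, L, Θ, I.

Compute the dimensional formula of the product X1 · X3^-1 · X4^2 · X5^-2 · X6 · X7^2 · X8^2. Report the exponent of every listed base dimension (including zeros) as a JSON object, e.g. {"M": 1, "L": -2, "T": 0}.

{"M": -6, "L": 0, "Θ": 2, "I": -4}

Exponent matrix [M,L,Θ,I] × [X1,X2,X3,X4,X5,X6,X7,X8]:
  M: [ 0  3 -1 -1  3  1  1 -1]
  L: [-1 -1  0  1 -1 -1 -1  0]
  Θ: [ 0 -1  1  1 -1 -1  0  0]
  I: [-1  1  0  1  1 -1  0 -1]
  [M]: (1)·0+(-1)·-1+(2)·-1+(-2)·3+(1)·1+(2)·1+(2)·-1 = -6
  [L]: (1)·-1+(-1)·0+(2)·1+(-2)·-1+(1)·-1+(2)·-1+(2)·0 = 0
  [Θ]: (1)·0+(-1)·1+(2)·1+(-2)·-1+(1)·-1+(2)·0+(2)·0 = 2
  [I]: (1)·-1+(-1)·0+(2)·1+(-2)·1+(1)·-1+(2)·0+(2)·-1 = -4
⇒ M^-6 Θ^2 I^-4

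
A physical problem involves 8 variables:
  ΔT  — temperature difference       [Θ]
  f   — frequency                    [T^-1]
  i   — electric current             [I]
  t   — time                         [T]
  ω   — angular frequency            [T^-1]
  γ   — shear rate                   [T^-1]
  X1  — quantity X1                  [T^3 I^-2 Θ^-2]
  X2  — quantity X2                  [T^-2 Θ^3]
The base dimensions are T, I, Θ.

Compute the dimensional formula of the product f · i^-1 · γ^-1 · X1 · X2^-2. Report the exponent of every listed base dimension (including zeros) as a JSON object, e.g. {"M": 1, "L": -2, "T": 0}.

Write exponents as rows T,I,Θ / cols ΔT,f,i,t,ω,γ,X1,X2:
  T: [ 0 -1  0  1 -1 -1  3 -2]
  I: [ 0  0  1  0  0  0 -2  0]
  Θ: [ 1  0  0  0  0  0 -2  3]
  [T]: (1)·-1+(-1)·0+(-1)·-1+(1)·3+(-2)·-2 = 7
  [I]: (1)·0+(-1)·1+(-1)·0+(1)·-2+(-2)·0 = -3
  [Θ]: (1)·0+(-1)·0+(-1)·0+(1)·-2+(-2)·3 = -8
⇒ T^7 I^-3 Θ^-8

{"T": 7, "I": -3, "Θ": -8}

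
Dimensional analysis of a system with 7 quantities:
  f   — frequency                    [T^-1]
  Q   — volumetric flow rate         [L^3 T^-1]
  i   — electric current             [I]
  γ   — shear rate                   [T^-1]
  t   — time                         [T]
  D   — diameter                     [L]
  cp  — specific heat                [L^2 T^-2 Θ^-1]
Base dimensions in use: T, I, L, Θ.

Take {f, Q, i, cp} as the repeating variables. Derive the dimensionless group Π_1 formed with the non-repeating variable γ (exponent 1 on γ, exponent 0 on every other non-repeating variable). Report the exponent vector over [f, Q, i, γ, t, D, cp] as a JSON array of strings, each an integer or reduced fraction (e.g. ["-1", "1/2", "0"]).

["-1", "0", "0", "1", "0", "0", "0"]

Dimensional matrix (T×I×L×Θ by f×Q×i×γ×t×D×cp):
  T: [-1 -1  0 -1  1  0 -2]
  I: [ 0  0  1  0  0  0  0]
  L: [ 0  3  0  0  0  1  2]
  Θ: [ 0  0  0  0  0  0 -1]
Row reduction gives pivot columns f,Q,i,cp; rank = 4
Pivot set = {f,Q,i,cp}, free = {γ,t,D}
RREF:
  r0: [   1    0    0    1   -1 -1/3    0]
  r1: [   0    1    0    0    0  1/3    0]
  r2: [   0    0    1    0    0    0    0]
  r3: [   0    0    0    0    0    0    1]
Fix exponent of γ at 1, t at 0, D at 0; solve each RREF row for its pivot's exponent:
  r0: exp(f) + (1)·1 = 0 ⇒ exp(f) = -1
  r1: exp(Q) + (0)·1 = 0 ⇒ exp(Q) = 0
  r2: exp(i) + (0)·1 = 0 ⇒ exp(i) = 0
  r3: exp(cp) + (0)·1 = 0 ⇒ exp(cp) = 0
Π_1 = f^-1 · γ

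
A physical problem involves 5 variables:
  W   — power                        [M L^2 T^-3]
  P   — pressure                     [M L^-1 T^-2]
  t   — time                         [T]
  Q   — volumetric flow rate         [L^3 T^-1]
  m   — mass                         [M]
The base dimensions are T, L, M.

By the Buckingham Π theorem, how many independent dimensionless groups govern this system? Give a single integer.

2

Exponent matrix [T,L,M] × [W,P,t,Q,m]:
  T: [-3 -2  1 -1  0]
  L: [ 2 -1  0  3  0]
  M: [ 1  1  0  0  1]
Echelon form has 3 nonzero rows (pivots: W,P,t)
n=5, r=3 ⇒ 2 dimensionless groups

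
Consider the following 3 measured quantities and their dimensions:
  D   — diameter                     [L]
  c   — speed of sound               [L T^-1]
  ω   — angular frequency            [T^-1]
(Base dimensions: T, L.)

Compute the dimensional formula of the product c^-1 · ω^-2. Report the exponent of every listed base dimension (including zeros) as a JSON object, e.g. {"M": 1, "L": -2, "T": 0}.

{"T": 3, "L": -1}

Dimensional matrix (T×L by D×c×ω):
  T: [ 0 -1 -1]
  L: [ 1  1  0]
  [T]: (-1)·-1+(-2)·-1 = 3
  [L]: (-1)·1+(-2)·0 = -1
⇒ T^3 L^-1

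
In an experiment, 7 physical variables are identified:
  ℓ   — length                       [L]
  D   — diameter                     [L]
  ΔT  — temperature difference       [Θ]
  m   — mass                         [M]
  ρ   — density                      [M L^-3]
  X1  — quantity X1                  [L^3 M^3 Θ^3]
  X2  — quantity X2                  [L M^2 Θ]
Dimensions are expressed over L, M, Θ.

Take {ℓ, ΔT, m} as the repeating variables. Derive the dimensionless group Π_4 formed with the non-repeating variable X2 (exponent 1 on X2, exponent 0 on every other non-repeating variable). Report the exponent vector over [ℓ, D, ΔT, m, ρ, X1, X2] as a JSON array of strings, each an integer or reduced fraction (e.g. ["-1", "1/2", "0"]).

Write exponents as rows L,M,Θ / cols ℓ,D,ΔT,m,ρ,X1,X2:
  L: [ 1  1  0  0 -3  3  1]
  M: [ 0  0  0  1  1  3  2]
  Θ: [ 0  0  1  0  0  3  1]
Row reduction gives pivot columns ℓ,ΔT,m; rank = 3
Repeat: ℓ,ΔT,m; free: D,ρ,X1,X2
RREF:
  r0: [   1    1    0    0   -3    3    1]
  r1: [   0    0    1    0    0    3    1]
  r2: [   0    0    0    1    1    3    2]
Fix exponent of X2 at 1, D at 0, ρ at 0, X1 at 0; solve each RREF row for its pivot's exponent:
  r0: exp(ℓ) + (1)·1 = 0 ⇒ exp(ℓ) = -1
  r1: exp(ΔT) + (1)·1 = 0 ⇒ exp(ΔT) = -1
  r2: exp(m) + (2)·1 = 0 ⇒ exp(m) = -2
Π_4 = ℓ^-1 · ΔT^-1 · m^-2 · X2

["-1", "0", "-1", "-2", "0", "0", "1"]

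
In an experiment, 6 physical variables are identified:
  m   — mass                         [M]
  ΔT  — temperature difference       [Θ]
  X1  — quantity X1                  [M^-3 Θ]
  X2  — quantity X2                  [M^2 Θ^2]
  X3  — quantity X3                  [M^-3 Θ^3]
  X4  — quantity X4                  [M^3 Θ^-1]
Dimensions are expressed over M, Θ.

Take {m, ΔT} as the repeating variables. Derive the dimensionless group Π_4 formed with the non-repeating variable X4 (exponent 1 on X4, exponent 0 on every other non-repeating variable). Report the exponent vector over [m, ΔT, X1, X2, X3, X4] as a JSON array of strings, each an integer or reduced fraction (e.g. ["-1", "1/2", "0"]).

Dimensional matrix (M×Θ by m×ΔT×X1×X2×X3×X4):
  M: [ 1  0 -3  2 -3  3]
  Θ: [ 0  1  1  2  3 -1]
RREF → pivots at {m,ΔT} ⇒ r = 2
Repeat: m,ΔT; free: X1,X2,X3,X4
RREF:
  r0: [   1    0   -3    2   -3    3]
  r1: [   0    1    1    2    3   -1]
Fix exponent of X4 at 1, X1 at 0, X2 at 0, X3 at 0; solve each RREF row for its pivot's exponent:
  r0: exp(m) + (3)·1 = 0 ⇒ exp(m) = -3
  r1: exp(ΔT) + (-1)·1 = 0 ⇒ exp(ΔT) = 1
Π_4 = m^-3 · ΔT · X4

["-3", "1", "0", "0", "0", "1"]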